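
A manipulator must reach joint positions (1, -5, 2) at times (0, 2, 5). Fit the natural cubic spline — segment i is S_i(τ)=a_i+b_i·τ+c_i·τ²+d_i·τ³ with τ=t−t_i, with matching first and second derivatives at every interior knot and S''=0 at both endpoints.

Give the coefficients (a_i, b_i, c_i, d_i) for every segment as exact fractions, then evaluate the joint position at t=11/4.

Δ: Δ0=-3, Δ1=7/3
row 1: diag=10, rhs=32; c'=3/10, d'=16/5
back: M1=16/5
M: M0=0, M1=16/5, M2=0
seg 0: a=1, c=M0/2=0, d=(M1−M0)/(6·2)=4/15, b=Δ0−h0·(2M0+M1)/6=-61/15
seg 1: a=-5, c=M1/2=8/5, d=(M2−M1)/(6·3)=-8/45, b=Δ1−h1·(2M1+M2)/6=-13/15
t_q=11/4 → seg 1, τ=3/4; S=-5+-13/15·τ+8/5·τ²+-8/45·τ³=-193/40

  seg 0: a=1 b=-61/15 c=0 d=4/15
  seg 1: a=-5 b=-13/15 c=8/5 d=-8/45
S(11/4) = -193/40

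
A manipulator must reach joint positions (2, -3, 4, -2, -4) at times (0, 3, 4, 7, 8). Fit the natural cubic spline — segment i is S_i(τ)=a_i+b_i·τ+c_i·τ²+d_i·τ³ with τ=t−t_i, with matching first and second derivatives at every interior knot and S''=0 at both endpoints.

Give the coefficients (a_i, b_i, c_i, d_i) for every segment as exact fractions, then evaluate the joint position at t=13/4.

  seg 0: a=2 b=-1183/216 c=0 d=823/1944
  seg 1: a=-3 b=643/108 c=823/216 d=-199/72
  seg 2: a=4 b=1141/216 c=-121/27 d=1331/1944
  seg 3: a=-2 b=-337/108 c=121/72 d=-121/216
S(13/4) = -6067/4608

Δ: Δ0=-5/3, Δ1=7, Δ2=-2, Δ3=-2
row 1: diag=8, rhs=52; c'=1/8, d'=13/2
row 2: denom=8−1·1/8=63/8; d'=(-54−1·13/2)/(63/8)=-484/63
row 3: denom=8−3·8/21=48/7; d'=(0−3·-484/63)/(48/7)=121/36
back: M3=121/36
back: M2=-484/63−8/21·121/36=-242/27
back: M1=13/2−1/8·-242/27=823/108
M: M0=0, M1=823/108, M2=-242/27, M3=121/36, M4=0
seg 0: a=2, c=M0/2=0, d=(M1−M0)/(6·3)=823/1944, b=Δ0−h0·(2M0+M1)/6=-1183/216
seg 1: a=-3, c=M1/2=823/216, d=(M2−M1)/(6·1)=-199/72, b=Δ1−h1·(2M1+M2)/6=643/108
seg 2: a=4, c=M2/2=-121/27, d=(M3−M2)/(6·3)=1331/1944, b=Δ2−h2·(2M2+M3)/6=1141/216
seg 3: a=-2, c=M3/2=121/72, d=(M4−M3)/(6·1)=-121/216, b=Δ3−h3·(2M3+M4)/6=-337/108
t_q=13/4 → seg 1, τ=1/4; S=-3+643/108·τ+823/216·τ²+-199/72·τ³=-6067/4608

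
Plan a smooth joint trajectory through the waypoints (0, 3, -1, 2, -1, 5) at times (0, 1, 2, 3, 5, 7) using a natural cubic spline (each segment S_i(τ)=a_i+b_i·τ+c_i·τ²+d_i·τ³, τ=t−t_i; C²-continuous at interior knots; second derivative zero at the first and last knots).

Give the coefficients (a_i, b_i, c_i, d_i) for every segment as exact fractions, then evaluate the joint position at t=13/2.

Δ: Δ0=3, Δ1=-4, Δ2=3, Δ3=-3/2, Δ4=3
row 1: diag=4, rhs=-42; c'=1/4, d'=-21/2
row 2: denom=4−1·1/4=15/4; d'=(42−1·-21/2)/(15/4)=14
row 3: denom=6−1·4/15=86/15; d'=(-27−1·14)/(86/15)=-615/86
row 4: denom=8−2·15/43=314/43; d'=(27−2·-615/86)/(314/43)=888/157
back: M4=888/157
back: M3=-615/86−15/43·888/157=-2865/314
back: M2=14−4/15·-2865/314=2580/157
back: M1=-21/2−1/4·2580/157=-4587/314
M: M0=0, M1=-4587/314, M2=2580/157, M3=-2865/314, M4=888/157, M5=0
seg 0: a=0, c=M0/2=0, d=(M1−M0)/(6·1)=-1529/628, b=Δ0−h0·(2M0+M1)/6=3413/628
seg 1: a=3, c=M1/2=-4587/628, d=(M2−M1)/(6·1)=3249/628, b=Δ1−h1·(2M1+M2)/6=-587/314
seg 2: a=-1, c=M2/2=1290/157, d=(M3−M2)/(6·1)=-2675/628, b=Δ2−h2·(2M2+M3)/6=-601/628
seg 3: a=2, c=M3/2=-2865/628, d=(M4−M3)/(6·2)=1547/1256, b=Δ3−h3·(2M3+M4)/6=847/314
seg 4: a=-1, c=M4/2=444/157, d=(M5−M4)/(6·2)=-74/157, b=Δ4−h4·(2M4+M5)/6=-121/157
t_q=13/2 → seg 4, τ=3/2; S=-1+-121/157·τ+444/157·τ²+-74/157·τ³=1643/628

  seg 0: a=0 b=3413/628 c=0 d=-1529/628
  seg 1: a=3 b=-587/314 c=-4587/628 d=3249/628
  seg 2: a=-1 b=-601/628 c=1290/157 d=-2675/628
  seg 3: a=2 b=847/314 c=-2865/628 d=1547/1256
  seg 4: a=-1 b=-121/157 c=444/157 d=-74/157
S(13/2) = 1643/628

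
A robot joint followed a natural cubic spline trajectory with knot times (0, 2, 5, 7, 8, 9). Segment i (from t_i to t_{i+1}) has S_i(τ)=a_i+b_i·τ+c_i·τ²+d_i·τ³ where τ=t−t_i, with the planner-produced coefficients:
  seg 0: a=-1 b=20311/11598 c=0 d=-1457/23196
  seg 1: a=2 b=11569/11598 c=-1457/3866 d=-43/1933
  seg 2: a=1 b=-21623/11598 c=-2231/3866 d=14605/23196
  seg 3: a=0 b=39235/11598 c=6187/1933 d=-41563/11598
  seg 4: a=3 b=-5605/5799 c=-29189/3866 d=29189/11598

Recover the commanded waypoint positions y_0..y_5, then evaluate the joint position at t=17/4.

y_0 = S_0(0) = a_0 = -1
y_1 = S_1(0) = a_1 = 2
y_2 = S_2(0) = a_2 = 1
y_3 = S_3(0) = a_3 = 0
y_4 = S_4(0) = a_4 = 3
y_5 = S_4(1) = -3
t_q=17/4 is in segment 1 (τ=9/4); S_1(τ)=257699/123712

y_0=-1 y_1=2 y_2=1 y_3=0 y_4=3 y_5=-3
S(17/4) = 257699/123712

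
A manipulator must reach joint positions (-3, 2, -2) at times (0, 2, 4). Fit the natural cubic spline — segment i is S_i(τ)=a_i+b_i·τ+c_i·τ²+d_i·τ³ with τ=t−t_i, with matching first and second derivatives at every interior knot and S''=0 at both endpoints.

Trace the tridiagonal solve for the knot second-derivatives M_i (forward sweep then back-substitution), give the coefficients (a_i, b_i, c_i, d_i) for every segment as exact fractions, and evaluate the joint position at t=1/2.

Δ: Δ0=5/2, Δ1=-2
row 1: diag=8, rhs=-27; c'=1/4, d'=-27/8
back: M1=-27/8
M: M0=0, M1=-27/8, M2=0
seg 0: a=-3, c=M0/2=0, d=(M1−M0)/(6·2)=-9/32, b=Δ0−h0·(2M0+M1)/6=29/8
seg 1: a=2, c=M1/2=-27/16, d=(M2−M1)/(6·2)=9/32, b=Δ1−h1·(2M1+M2)/6=1/4
t_q=1/2 → seg 0, τ=1/2; S=-3+29/8·τ+0·τ²+-9/32·τ³=-313/256

  seg 0: a=-3 b=29/8 c=0 d=-9/32
  seg 1: a=2 b=1/4 c=-27/16 d=9/32
S(1/2) = -313/256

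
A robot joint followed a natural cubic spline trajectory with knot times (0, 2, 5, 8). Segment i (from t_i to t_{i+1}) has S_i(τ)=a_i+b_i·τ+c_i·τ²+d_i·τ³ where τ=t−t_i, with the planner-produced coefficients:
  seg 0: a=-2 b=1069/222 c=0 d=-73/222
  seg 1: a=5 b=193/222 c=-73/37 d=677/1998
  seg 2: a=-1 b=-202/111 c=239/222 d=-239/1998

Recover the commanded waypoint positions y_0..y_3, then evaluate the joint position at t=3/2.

y_0 = S_0(0) = a_0 = -2
y_1 = S_1(0) = a_1 = 5
y_2 = S_2(0) = a_2 = -1
y_3 = S_2(3) = 0
t_q=3/2 is in segment 0 (τ=3/2); S_0(τ)=2435/592

y_0=-2 y_1=5 y_2=-1 y_3=0
S(3/2) = 2435/592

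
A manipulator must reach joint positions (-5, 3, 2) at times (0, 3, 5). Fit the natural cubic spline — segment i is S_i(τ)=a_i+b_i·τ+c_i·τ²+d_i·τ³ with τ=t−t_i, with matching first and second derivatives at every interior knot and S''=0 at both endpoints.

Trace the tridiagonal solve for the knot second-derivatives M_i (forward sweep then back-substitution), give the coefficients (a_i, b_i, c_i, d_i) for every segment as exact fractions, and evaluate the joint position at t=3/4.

Δ: Δ0=8/3, Δ1=-1/2
row 1: diag=10, rhs=-19; c'=1/5, d'=-19/10
back: M1=-19/10
M: M0=0, M1=-19/10, M2=0
seg 0: a=-5, c=M0/2=0, d=(M1−M0)/(6·3)=-19/180, b=Δ0−h0·(2M0+M1)/6=217/60
seg 1: a=3, c=M1/2=-19/20, d=(M2−M1)/(6·2)=19/120, b=Δ1−h1·(2M1+M2)/6=23/30
t_q=3/4 → seg 0, τ=3/4; S=-5+217/60·τ+0·τ²+-19/180·τ³=-597/256

  seg 0: a=-5 b=217/60 c=0 d=-19/180
  seg 1: a=3 b=23/30 c=-19/20 d=19/120
S(3/4) = -597/256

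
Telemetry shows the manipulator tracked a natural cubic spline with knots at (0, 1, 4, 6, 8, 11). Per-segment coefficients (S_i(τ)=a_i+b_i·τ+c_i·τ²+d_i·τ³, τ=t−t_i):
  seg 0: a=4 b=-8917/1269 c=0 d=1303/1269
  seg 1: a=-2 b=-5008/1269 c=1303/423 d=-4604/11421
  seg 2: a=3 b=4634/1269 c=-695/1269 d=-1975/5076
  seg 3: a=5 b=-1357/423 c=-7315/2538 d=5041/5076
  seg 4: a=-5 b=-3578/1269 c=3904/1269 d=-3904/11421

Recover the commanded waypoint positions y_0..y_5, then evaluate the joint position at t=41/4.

y_0 = S_0(0) = a_0 = 4
y_1 = S_1(0) = a_1 = -2
y_2 = S_2(0) = a_2 = 3
y_3 = S_3(0) = a_3 = 5
y_4 = S_4(0) = a_4 = -5
y_5 = S_4(3) = 5
t_q=41/4 is in segment 4 (τ=9/4); S_4(τ)=95/282

y_0=4 y_1=-2 y_2=3 y_3=5 y_4=-5 y_5=5
S(41/4) = 95/282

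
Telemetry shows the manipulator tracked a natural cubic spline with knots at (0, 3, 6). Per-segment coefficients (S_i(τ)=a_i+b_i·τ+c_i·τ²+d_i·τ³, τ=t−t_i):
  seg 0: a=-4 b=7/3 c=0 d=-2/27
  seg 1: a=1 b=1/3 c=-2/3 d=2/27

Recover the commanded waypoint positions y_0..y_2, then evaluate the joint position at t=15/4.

y_0=-4 y_1=1 y_2=-2
S(15/4) = 29/32

y_0 = S_0(0) = a_0 = -4
y_1 = S_1(0) = a_1 = 1
y_2 = S_1(3) = -2
t_q=15/4 is in segment 1 (τ=3/4); S_1(τ)=29/32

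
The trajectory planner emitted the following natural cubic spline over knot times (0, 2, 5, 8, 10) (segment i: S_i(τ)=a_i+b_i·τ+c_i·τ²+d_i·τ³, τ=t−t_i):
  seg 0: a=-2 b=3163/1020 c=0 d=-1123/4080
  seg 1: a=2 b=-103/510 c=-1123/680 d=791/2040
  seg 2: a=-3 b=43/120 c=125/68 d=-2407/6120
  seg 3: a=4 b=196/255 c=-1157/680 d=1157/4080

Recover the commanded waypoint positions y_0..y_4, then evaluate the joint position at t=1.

y_0 = S_0(0) = a_0 = -2
y_1 = S_1(0) = a_1 = 2
y_2 = S_2(0) = a_2 = -3
y_3 = S_3(0) = a_3 = 4
y_4 = S_3(2) = 1
t_q=1 is in segment 0 (τ=1); S_0(τ)=1123/1360

y_0=-2 y_1=2 y_2=-3 y_3=4 y_4=1
S(1) = 1123/1360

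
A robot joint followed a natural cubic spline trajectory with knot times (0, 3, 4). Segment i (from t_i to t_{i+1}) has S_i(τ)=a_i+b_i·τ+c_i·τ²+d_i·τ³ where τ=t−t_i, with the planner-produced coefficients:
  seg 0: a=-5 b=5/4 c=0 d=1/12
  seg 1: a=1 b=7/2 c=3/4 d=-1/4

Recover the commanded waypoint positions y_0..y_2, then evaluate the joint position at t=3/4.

y_0 = S_0(0) = a_0 = -5
y_1 = S_1(0) = a_1 = 1
y_2 = S_1(1) = 5
t_q=3/4 is in segment 0 (τ=3/4); S_0(τ)=-1031/256

y_0=-5 y_1=1 y_2=5
S(3/4) = -1031/256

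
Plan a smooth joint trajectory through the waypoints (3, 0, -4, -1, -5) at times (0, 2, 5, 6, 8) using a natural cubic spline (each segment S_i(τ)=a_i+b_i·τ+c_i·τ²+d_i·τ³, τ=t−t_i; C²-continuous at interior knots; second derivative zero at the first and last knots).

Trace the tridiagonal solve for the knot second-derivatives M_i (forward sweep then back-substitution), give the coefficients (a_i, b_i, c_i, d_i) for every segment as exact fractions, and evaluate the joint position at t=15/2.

  seg 0: a=3 b=-1361/1248 c=0 d=-511/4992
  seg 1: a=0 b=-1447/624 c=-511/832 d=181/576
  seg 2: a=-4 b=6191/2496 c=921/416 d=-4229/2496
  seg 3: a=-1 b=1139/624 c=-2387/832 d=2387/4992
S(15/2) = -41313/13312

Δ: Δ0=-3/2, Δ1=-4/3, Δ2=3, Δ3=-2
row 1: diag=10, rhs=1; c'=3/10, d'=1/10
row 2: denom=8−3·3/10=71/10; d'=(26−3·1/10)/(71/10)=257/71
row 3: denom=6−1·10/71=416/71; d'=(-30−1·257/71)/(416/71)=-2387/416
back: M3=-2387/416
back: M2=257/71−10/71·-2387/416=921/208
back: M1=1/10−3/10·921/208=-511/416
M: M0=0, M1=-511/416, M2=921/208, M3=-2387/416, M4=0
seg 0: a=3, c=M0/2=0, d=(M1−M0)/(6·2)=-511/4992, b=Δ0−h0·(2M0+M1)/6=-1361/1248
seg 1: a=0, c=M1/2=-511/832, d=(M2−M1)/(6·3)=181/576, b=Δ1−h1·(2M1+M2)/6=-1447/624
seg 2: a=-4, c=M2/2=921/416, d=(M3−M2)/(6·1)=-4229/2496, b=Δ2−h2·(2M2+M3)/6=6191/2496
seg 3: a=-1, c=M3/2=-2387/832, d=(M4−M3)/(6·2)=2387/4992, b=Δ3−h3·(2M3+M4)/6=1139/624
t_q=15/2 → seg 3, τ=3/2; S=-1+1139/624·τ+-2387/832·τ²+2387/4992·τ³=-41313/13312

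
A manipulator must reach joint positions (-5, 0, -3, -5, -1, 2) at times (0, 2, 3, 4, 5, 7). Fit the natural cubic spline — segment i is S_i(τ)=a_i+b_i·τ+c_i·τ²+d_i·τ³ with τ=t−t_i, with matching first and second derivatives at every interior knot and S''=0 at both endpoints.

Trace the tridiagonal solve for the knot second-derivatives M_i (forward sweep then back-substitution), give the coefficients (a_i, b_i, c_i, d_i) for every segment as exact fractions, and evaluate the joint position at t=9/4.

Δ: Δ0=5/2, Δ1=-3, Δ2=-2, Δ3=4, Δ4=3/2
row 1: diag=6, rhs=-33; c'=1/6, d'=-11/2
row 2: denom=4−1·1/6=23/6; d'=(6−1·-11/2)/(23/6)=3
row 3: denom=4−1·6/23=86/23; d'=(36−1·3)/(86/23)=759/86
row 4: denom=6−1·23/86=493/86; d'=(-15−1·759/86)/(493/86)=-2049/493
back: M4=-2049/493
back: M3=759/86−23/86·-2049/493=4899/493
back: M2=3−6/23·4899/493=201/493
back: M1=-11/2−1/6·201/493=-2745/493
M: M0=0, M1=-2745/493, M2=201/493, M3=4899/493, M4=-2049/493, M5=0
seg 0: a=-5, c=M0/2=0, d=(M1−M0)/(6·2)=-915/1972, b=Δ0−h0·(2M0+M1)/6=4295/986
seg 1: a=0, c=M1/2=-2745/986, d=(M2−M1)/(6·1)=491/493, b=Δ1−h1·(2M1+M2)/6=-1195/986
seg 2: a=-3, c=M2/2=201/986, d=(M3−M2)/(6·1)=27/17, b=Δ2−h2·(2M2+M3)/6=-3739/986
seg 3: a=-5, c=M3/2=4899/986, d=(M4−M3)/(6·1)=-1158/493, b=Δ3−h3·(2M3+M4)/6=1361/986
seg 4: a=-1, c=M4/2=-2049/986, d=(M5−M4)/(6·2)=683/1972, b=Δ4−h4·(2M4+M5)/6=4211/986
t_q=9/4 → seg 1, τ=1/4; S=0+-1195/986·τ+-2745/986·τ²+491/493·τ³=-14559/31552

  seg 0: a=-5 b=4295/986 c=0 d=-915/1972
  seg 1: a=0 b=-1195/986 c=-2745/986 d=491/493
  seg 2: a=-3 b=-3739/986 c=201/986 d=27/17
  seg 3: a=-5 b=1361/986 c=4899/986 d=-1158/493
  seg 4: a=-1 b=4211/986 c=-2049/986 d=683/1972
S(9/4) = -14559/31552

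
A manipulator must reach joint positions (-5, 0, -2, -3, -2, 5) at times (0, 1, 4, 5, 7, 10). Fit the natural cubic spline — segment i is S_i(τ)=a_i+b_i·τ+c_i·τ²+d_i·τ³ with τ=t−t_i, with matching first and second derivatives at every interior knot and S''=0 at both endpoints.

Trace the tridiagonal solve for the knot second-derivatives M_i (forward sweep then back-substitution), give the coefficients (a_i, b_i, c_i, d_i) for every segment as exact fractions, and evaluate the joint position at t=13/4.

Δ: Δ0=5, Δ1=-2/3, Δ2=-1, Δ3=1/2, Δ4=7/3
row 1: diag=8, rhs=-34; c'=3/8, d'=-17/4
row 2: denom=8−3·3/8=55/8; d'=(-2−3·-17/4)/(55/8)=86/55
row 3: denom=6−1·8/55=322/55; d'=(9−1·86/55)/(322/55)=409/322
row 4: denom=10−2·55/161=1500/161; d'=(11−2·409/322)/(1500/161)=227/250
back: M4=227/250
back: M3=409/322−55/161·227/250=24/25
back: M2=86/55−8/55·24/25=178/125
back: M1=-17/4−3/8·178/125=-598/125
M: M0=0, M1=-598/125, M2=178/125, M3=24/25, M4=227/250, M5=0
seg 0: a=-5, c=M0/2=0, d=(M1−M0)/(6·1)=-299/375, b=Δ0−h0·(2M0+M1)/6=2174/375
seg 1: a=0, c=M1/2=-299/125, d=(M2−M1)/(6·3)=388/1125, b=Δ1−h1·(2M1+M2)/6=1277/375
seg 2: a=-2, c=M2/2=89/125, d=(M3−M2)/(6·1)=-29/375, b=Δ2−h2·(2M2+M3)/6=-613/375
seg 3: a=-3, c=M3/2=12/25, d=(M4−M3)/(6·2)=-13/3000, b=Δ3−h3·(2M3+M4)/6=-166/375
seg 4: a=-2, c=M4/2=227/500, d=(M5−M4)/(6·3)=-227/4500, b=Δ4−h4·(2M4+M5)/6=1069/750
t_q=13/4 → seg 1, τ=9/4; S=0+1277/375·τ+-299/125·τ²+388/1125·τ³=-519/1000

  seg 0: a=-5 b=2174/375 c=0 d=-299/375
  seg 1: a=0 b=1277/375 c=-299/125 d=388/1125
  seg 2: a=-2 b=-613/375 c=89/125 d=-29/375
  seg 3: a=-3 b=-166/375 c=12/25 d=-13/3000
  seg 4: a=-2 b=1069/750 c=227/500 d=-227/4500
S(13/4) = -519/1000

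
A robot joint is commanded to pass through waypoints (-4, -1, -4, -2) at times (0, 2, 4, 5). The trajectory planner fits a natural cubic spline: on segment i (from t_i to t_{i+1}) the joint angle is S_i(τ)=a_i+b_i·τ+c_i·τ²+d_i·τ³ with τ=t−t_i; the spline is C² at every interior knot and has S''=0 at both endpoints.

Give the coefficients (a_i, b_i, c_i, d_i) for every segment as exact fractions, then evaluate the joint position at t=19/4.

Δ: Δ0=3/2, Δ1=-3/2, Δ2=2
row 1: diag=8, rhs=-18; c'=1/4, d'=-9/4
row 2: denom=6−2·1/4=11/2; d'=(21−2·-9/4)/(11/2)=51/11
back: M2=51/11
back: M1=-9/4−1/4·51/11=-75/22
M: M0=0, M1=-75/22, M2=51/11, M3=0
seg 0: a=-4, c=M0/2=0, d=(M1−M0)/(6·2)=-25/88, b=Δ0−h0·(2M0+M1)/6=29/11
seg 1: a=-1, c=M1/2=-75/44, d=(M2−M1)/(6·2)=59/88, b=Δ1−h1·(2M1+M2)/6=-17/22
seg 2: a=-4, c=M2/2=51/22, d=(M3−M2)/(6·1)=-17/22, b=Δ2−h2·(2M2+M3)/6=5/11
t_q=19/4 → seg 2, τ=3/4; S=-4+5/11·τ+51/22·τ²+-17/22·τ³=-3775/1408

  seg 0: a=-4 b=29/11 c=0 d=-25/88
  seg 1: a=-1 b=-17/22 c=-75/44 d=59/88
  seg 2: a=-4 b=5/11 c=51/22 d=-17/22
S(19/4) = -3775/1408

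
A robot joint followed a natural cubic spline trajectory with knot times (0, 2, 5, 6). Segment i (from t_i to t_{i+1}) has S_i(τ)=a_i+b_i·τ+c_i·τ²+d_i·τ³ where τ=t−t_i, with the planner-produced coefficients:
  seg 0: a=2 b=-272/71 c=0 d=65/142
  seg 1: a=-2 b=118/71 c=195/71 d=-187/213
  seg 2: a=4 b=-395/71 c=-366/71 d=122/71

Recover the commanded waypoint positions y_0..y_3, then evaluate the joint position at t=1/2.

y_0=2 y_1=-2 y_2=4 y_3=-5
S(1/2) = 161/1136

y_0 = S_0(0) = a_0 = 2
y_1 = S_1(0) = a_1 = -2
y_2 = S_2(0) = a_2 = 4
y_3 = S_2(1) = -5
t_q=1/2 is in segment 0 (τ=1/2); S_0(τ)=161/1136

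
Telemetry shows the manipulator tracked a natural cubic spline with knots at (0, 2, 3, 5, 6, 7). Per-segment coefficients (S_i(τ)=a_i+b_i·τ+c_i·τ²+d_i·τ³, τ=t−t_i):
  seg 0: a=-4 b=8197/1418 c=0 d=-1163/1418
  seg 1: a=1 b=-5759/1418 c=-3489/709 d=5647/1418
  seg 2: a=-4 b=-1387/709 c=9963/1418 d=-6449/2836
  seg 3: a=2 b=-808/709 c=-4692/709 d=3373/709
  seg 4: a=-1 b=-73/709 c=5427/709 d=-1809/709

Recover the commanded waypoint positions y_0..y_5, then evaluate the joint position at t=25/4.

y_0 = S_0(0) = a_0 = -4
y_1 = S_1(0) = a_1 = 1
y_2 = S_2(0) = a_2 = -4
y_3 = S_3(0) = a_3 = 2
y_4 = S_4(0) = a_4 = -1
y_5 = S_4(1) = 4
t_q=25/4 is in segment 4 (τ=1/4); S_4(τ)=-26645/45376

y_0=-4 y_1=1 y_2=-4 y_3=2 y_4=-1 y_5=4
S(25/4) = -26645/45376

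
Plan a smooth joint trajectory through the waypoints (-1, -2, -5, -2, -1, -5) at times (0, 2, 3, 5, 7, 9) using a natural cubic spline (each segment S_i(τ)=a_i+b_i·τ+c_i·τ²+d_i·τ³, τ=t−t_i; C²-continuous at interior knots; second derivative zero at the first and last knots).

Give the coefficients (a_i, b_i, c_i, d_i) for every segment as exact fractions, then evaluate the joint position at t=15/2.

  seg 0: a=-1 b=619/954 c=0 d=-137/477
  seg 1: a=-2 b=-2669/954 c=-274/159 d=1451/954
  seg 2: a=-5 b=-802/477 c=301/106 d=-2383/3816
  seg 3: a=-2 b=2083/954 c=-577/636 d=125/3816
  seg 4: a=-1 b=-502/477 c=-113/159 d=113/954
S(15/2) = -4297/2544

Δ: Δ0=-1/2, Δ1=-3, Δ2=3/2, Δ3=1/2, Δ4=-2
row 1: diag=6, rhs=-15; c'=1/6, d'=-5/2
row 2: denom=6−1·1/6=35/6; d'=(27−1·-5/2)/(35/6)=177/35
row 3: denom=8−2·12/35=256/35; d'=(-6−2·177/35)/(256/35)=-141/64
row 4: denom=8−2·35/128=477/64; d'=(-15−2·-141/64)/(477/64)=-226/159
back: M4=-226/159
back: M3=-141/64−35/128·-226/159=-577/318
back: M2=177/35−12/35·-577/318=301/53
back: M1=-5/2−1/6·301/53=-548/159
M: M0=0, M1=-548/159, M2=301/53, M3=-577/318, M4=-226/159, M5=0
seg 0: a=-1, c=M0/2=0, d=(M1−M0)/(6·2)=-137/477, b=Δ0−h0·(2M0+M1)/6=619/954
seg 1: a=-2, c=M1/2=-274/159, d=(M2−M1)/(6·1)=1451/954, b=Δ1−h1·(2M1+M2)/6=-2669/954
seg 2: a=-5, c=M2/2=301/106, d=(M3−M2)/(6·2)=-2383/3816, b=Δ2−h2·(2M2+M3)/6=-802/477
seg 3: a=-2, c=M3/2=-577/636, d=(M4−M3)/(6·2)=125/3816, b=Δ3−h3·(2M3+M4)/6=2083/954
seg 4: a=-1, c=M4/2=-113/159, d=(M5−M4)/(6·2)=113/954, b=Δ4−h4·(2M4+M5)/6=-502/477
t_q=15/2 → seg 4, τ=1/2; S=-1+-502/477·τ+-113/159·τ²+113/954·τ³=-4297/2544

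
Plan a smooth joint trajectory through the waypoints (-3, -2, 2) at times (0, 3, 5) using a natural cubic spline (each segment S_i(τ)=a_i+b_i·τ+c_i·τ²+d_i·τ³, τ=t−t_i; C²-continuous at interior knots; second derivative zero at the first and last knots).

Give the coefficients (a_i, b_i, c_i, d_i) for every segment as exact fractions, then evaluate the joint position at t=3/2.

  seg 0: a=-3 b=-1/6 c=0 d=1/18
  seg 1: a=-2 b=4/3 c=1/2 d=-1/12
S(3/2) = -49/16

Δ: Δ0=1/3, Δ1=2
row 1: diag=10, rhs=10; c'=1/5, d'=1
back: M1=1
M: M0=0, M1=1, M2=0
seg 0: a=-3, c=M0/2=0, d=(M1−M0)/(6·3)=1/18, b=Δ0−h0·(2M0+M1)/6=-1/6
seg 1: a=-2, c=M1/2=1/2, d=(M2−M1)/(6·2)=-1/12, b=Δ1−h1·(2M1+M2)/6=4/3
t_q=3/2 → seg 0, τ=3/2; S=-3+-1/6·τ+0·τ²+1/18·τ³=-49/16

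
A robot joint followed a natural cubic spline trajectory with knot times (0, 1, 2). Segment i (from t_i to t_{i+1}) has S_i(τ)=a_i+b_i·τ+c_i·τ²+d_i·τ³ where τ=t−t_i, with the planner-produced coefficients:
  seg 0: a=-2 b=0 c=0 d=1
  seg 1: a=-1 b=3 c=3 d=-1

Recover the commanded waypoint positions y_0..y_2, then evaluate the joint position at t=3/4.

y_0=-2 y_1=-1 y_2=4
S(3/4) = -101/64

y_0 = S_0(0) = a_0 = -2
y_1 = S_1(0) = a_1 = -1
y_2 = S_1(1) = 4
t_q=3/4 is in segment 0 (τ=3/4); S_0(τ)=-101/64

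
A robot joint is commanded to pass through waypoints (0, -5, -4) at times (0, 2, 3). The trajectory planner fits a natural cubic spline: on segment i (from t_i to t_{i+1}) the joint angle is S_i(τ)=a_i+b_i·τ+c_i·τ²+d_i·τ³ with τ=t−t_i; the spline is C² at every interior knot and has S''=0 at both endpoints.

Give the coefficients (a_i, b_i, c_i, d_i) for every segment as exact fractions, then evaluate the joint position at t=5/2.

Δ: Δ0=-5/2, Δ1=1
row 1: diag=6, rhs=21; c'=1/6, d'=7/2
back: M1=7/2
M: M0=0, M1=7/2, M2=0
seg 0: a=0, c=M0/2=0, d=(M1−M0)/(6·2)=7/24, b=Δ0−h0·(2M0+M1)/6=-11/3
seg 1: a=-5, c=M1/2=7/4, d=(M2−M1)/(6·1)=-7/12, b=Δ1−h1·(2M1+M2)/6=-1/6
t_q=5/2 → seg 1, τ=1/2; S=-5+-1/6·τ+7/4·τ²+-7/12·τ³=-151/32

  seg 0: a=0 b=-11/3 c=0 d=7/24
  seg 1: a=-5 b=-1/6 c=7/4 d=-7/12
S(5/2) = -151/32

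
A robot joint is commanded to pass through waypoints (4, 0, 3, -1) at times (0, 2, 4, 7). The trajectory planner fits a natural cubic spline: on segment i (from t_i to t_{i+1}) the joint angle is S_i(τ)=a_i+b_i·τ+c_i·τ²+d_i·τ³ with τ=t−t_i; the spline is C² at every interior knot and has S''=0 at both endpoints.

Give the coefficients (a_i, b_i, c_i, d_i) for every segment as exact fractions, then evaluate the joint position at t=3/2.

  seg 0: a=4 b=-175/57 c=0 d=61/228
  seg 1: a=0 b=8/57 c=61/38 d=-211/456
  seg 2: a=3 b=115/114 c=-89/76 d=89/684
S(3/2) = 181/608

Δ: Δ0=-2, Δ1=3/2, Δ2=-4/3
row 1: diag=8, rhs=21; c'=1/4, d'=21/8
row 2: denom=10−2·1/4=19/2; d'=(-17−2·21/8)/(19/2)=-89/38
back: M2=-89/38
back: M1=21/8−1/4·-89/38=61/19
M: M0=0, M1=61/19, M2=-89/38, M3=0
seg 0: a=4, c=M0/2=0, d=(M1−M0)/(6·2)=61/228, b=Δ0−h0·(2M0+M1)/6=-175/57
seg 1: a=0, c=M1/2=61/38, d=(M2−M1)/(6·2)=-211/456, b=Δ1−h1·(2M1+M2)/6=8/57
seg 2: a=3, c=M2/2=-89/76, d=(M3−M2)/(6·3)=89/684, b=Δ2−h2·(2M2+M3)/6=115/114
t_q=3/2 → seg 0, τ=3/2; S=4+-175/57·τ+0·τ²+61/228·τ³=181/608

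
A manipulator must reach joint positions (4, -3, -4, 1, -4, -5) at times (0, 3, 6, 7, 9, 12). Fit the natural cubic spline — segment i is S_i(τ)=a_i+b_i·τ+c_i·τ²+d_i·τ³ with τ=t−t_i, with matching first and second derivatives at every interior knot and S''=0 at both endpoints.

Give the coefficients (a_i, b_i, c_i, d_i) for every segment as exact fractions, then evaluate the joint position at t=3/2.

Δ: Δ0=-7/3, Δ1=-1/3, Δ2=5, Δ3=-5/2, Δ4=-1/3
row 1: diag=12, rhs=12; c'=1/4, d'=1
row 2: denom=8−3·1/4=29/4; d'=(32−3·1)/(29/4)=4
row 3: denom=6−1·4/29=170/29; d'=(-45−1·4)/(170/29)=-1421/170
row 4: denom=10−2·29/85=792/85; d'=(13−2·-1421/170)/(792/85)=421/132
back: M4=421/132
back: M3=-1421/170−29/85·421/132=-1247/132
back: M2=4−4/29·-1247/132=175/33
back: M1=1−1/4·175/33=-43/132
M: M0=0, M1=-43/132, M2=175/33, M3=-1247/132, M4=421/132, M5=0
seg 0: a=4, c=M0/2=0, d=(M1−M0)/(6·3)=-43/2376, b=Δ0−h0·(2M0+M1)/6=-191/88
seg 1: a=-3, c=M1/2=-43/264, d=(M2−M1)/(6·3)=743/2376, b=Δ1−h1·(2M1+M2)/6=-117/44
seg 2: a=-4, c=M2/2=175/66, d=(M3−M2)/(6·1)=-59/24, b=Δ2−h2·(2M2+M3)/6=423/88
seg 3: a=1, c=M3/2=-1247/264, d=(M4−M3)/(6·2)=139/132, b=Δ3−h3·(2M3+M4)/6=361/132
seg 4: a=-4, c=M4/2=421/264, d=(M5−M4)/(6·3)=-421/2376, b=Δ4−h4·(2M4+M5)/6=-155/44
t_q=3/2 → seg 0, τ=3/2; S=4+-191/88·τ+0·τ²+-43/2376·τ³=481/704

  seg 0: a=4 b=-191/88 c=0 d=-43/2376
  seg 1: a=-3 b=-117/44 c=-43/264 d=743/2376
  seg 2: a=-4 b=423/88 c=175/66 d=-59/24
  seg 3: a=1 b=361/132 c=-1247/264 d=139/132
  seg 4: a=-4 b=-155/44 c=421/264 d=-421/2376
S(3/2) = 481/704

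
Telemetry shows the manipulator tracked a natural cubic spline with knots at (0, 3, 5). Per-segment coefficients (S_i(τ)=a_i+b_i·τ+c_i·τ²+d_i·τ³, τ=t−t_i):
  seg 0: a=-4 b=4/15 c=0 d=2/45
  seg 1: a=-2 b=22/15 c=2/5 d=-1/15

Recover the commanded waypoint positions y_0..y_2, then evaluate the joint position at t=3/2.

y_0 = S_0(0) = a_0 = -4
y_1 = S_1(0) = a_1 = -2
y_2 = S_1(2) = 2
t_q=3/2 is in segment 0 (τ=3/2); S_0(τ)=-69/20

y_0=-4 y_1=-2 y_2=2
S(3/2) = -69/20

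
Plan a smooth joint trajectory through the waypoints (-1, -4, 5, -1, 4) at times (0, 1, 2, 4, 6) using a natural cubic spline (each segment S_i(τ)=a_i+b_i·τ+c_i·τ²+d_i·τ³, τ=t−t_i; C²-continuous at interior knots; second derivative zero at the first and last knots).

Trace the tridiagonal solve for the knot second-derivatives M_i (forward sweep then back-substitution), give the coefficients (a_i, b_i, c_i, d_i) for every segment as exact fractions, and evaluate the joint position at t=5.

Δ: Δ0=-3, Δ1=9, Δ2=-3, Δ3=5/2
row 1: diag=4, rhs=72; c'=1/4, d'=18
row 2: denom=6−1·1/4=23/4; d'=(-72−1·18)/(23/4)=-360/23
row 3: denom=8−2·8/23=168/23; d'=(33−2·-360/23)/(168/23)=493/56
back: M3=493/56
back: M2=-360/23−8/23·493/56=-131/7
back: M1=18−1/4·-131/7=635/28
M: M0=0, M1=635/28, M2=-131/7, M3=493/56, M4=0
seg 0: a=-1, c=M0/2=0, d=(M1−M0)/(6·1)=635/168, b=Δ0−h0·(2M0+M1)/6=-1139/168
seg 1: a=-4, c=M1/2=635/56, d=(M2−M1)/(6·1)=-1159/168, b=Δ1−h1·(2M1+M2)/6=383/84
seg 2: a=5, c=M2/2=-131/14, d=(M3−M2)/(6·2)=1541/672, b=Δ2−h2·(2M2+M3)/6=157/24
seg 3: a=-1, c=M3/2=493/112, d=(M4−M3)/(6·2)=-493/672, b=Δ3−h3·(2M3+M4)/6=-283/84
t_q=5 → seg 3, τ=1; S=-1+-283/84·τ+493/112·τ²+-493/672·τ³=-157/224

  seg 0: a=-1 b=-1139/168 c=0 d=635/168
  seg 1: a=-4 b=383/84 c=635/56 d=-1159/168
  seg 2: a=5 b=157/24 c=-131/14 d=1541/672
  seg 3: a=-1 b=-283/84 c=493/112 d=-493/672
S(5) = -157/224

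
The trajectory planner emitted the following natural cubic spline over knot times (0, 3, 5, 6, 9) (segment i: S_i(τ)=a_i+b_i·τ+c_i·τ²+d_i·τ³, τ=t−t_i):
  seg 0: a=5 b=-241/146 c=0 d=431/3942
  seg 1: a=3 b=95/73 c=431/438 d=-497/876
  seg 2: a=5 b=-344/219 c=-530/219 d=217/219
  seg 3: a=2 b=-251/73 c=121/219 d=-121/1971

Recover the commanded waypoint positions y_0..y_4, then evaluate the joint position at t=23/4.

y_0 = S_0(0) = a_0 = 5
y_1 = S_1(0) = a_1 = 3
y_2 = S_2(0) = a_2 = 5
y_3 = S_3(0) = a_3 = 2
y_4 = S_3(3) = -5
t_q=23/4 is in segment 2 (τ=3/4); S_2(τ)=13449/4672

y_0=5 y_1=3 y_2=5 y_3=2 y_4=-5
S(23/4) = 13449/4672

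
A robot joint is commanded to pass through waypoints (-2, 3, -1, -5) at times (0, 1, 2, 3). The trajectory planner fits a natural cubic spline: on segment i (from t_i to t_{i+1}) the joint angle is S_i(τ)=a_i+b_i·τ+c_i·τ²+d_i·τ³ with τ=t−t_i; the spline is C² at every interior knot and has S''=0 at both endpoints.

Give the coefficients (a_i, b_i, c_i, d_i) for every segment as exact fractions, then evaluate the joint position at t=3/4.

  seg 0: a=-2 b=37/5 c=0 d=-12/5
  seg 1: a=3 b=1/5 c=-36/5 d=3
  seg 2: a=-1 b=-26/5 c=9/5 d=-3/5
S(3/4) = 203/80

Δ: Δ0=5, Δ1=-4, Δ2=-4
row 1: diag=4, rhs=-54; c'=1/4, d'=-27/2
row 2: denom=4−1·1/4=15/4; d'=(0−1·-27/2)/(15/4)=18/5
back: M2=18/5
back: M1=-27/2−1/4·18/5=-72/5
M: M0=0, M1=-72/5, M2=18/5, M3=0
seg 0: a=-2, c=M0/2=0, d=(M1−M0)/(6·1)=-12/5, b=Δ0−h0·(2M0+M1)/6=37/5
seg 1: a=3, c=M1/2=-36/5, d=(M2−M1)/(6·1)=3, b=Δ1−h1·(2M1+M2)/6=1/5
seg 2: a=-1, c=M2/2=9/5, d=(M3−M2)/(6·1)=-3/5, b=Δ2−h2·(2M2+M3)/6=-26/5
t_q=3/4 → seg 0, τ=3/4; S=-2+37/5·τ+0·τ²+-12/5·τ³=203/80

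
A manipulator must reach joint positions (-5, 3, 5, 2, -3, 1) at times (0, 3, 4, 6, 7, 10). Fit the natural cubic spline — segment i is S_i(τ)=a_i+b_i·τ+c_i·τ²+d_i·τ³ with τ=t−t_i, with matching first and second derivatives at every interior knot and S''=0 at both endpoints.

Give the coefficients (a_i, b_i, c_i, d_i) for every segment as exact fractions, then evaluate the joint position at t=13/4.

  seg 0: a=-5 b=10841/3906 c=0 d=-425/35154
  seg 1: a=3 b=4783/1953 c=-425/3906 d=-443/1302
  seg 2: a=5 b=4729/3906 c=-2206/1953 d=-7/62
  seg 3: a=2 b=-18211/3906 c=-3529/1953 d=1913/1302
  seg 4: a=-3 b=-7555/1953 c=10159/3906 d=-10159/35154
S(13/4) = 299993/83328

Δ: Δ0=8/3, Δ1=2, Δ2=-3/2, Δ3=-5, Δ4=4/3
row 1: diag=8, rhs=-4; c'=1/8, d'=-1/2
row 2: denom=6−1·1/8=47/8; d'=(-21−1·-1/2)/(47/8)=-164/47
row 3: denom=6−2·16/47=250/47; d'=(-21−2·-164/47)/(250/47)=-659/250
row 4: denom=8−1·47/250=1953/250; d'=(38−1·-659/250)/(1953/250)=10159/1953
back: M4=10159/1953
back: M3=-659/250−47/250·10159/1953=-7058/1953
back: M2=-164/47−16/47·-7058/1953=-4412/1953
back: M1=-1/2−1/8·-4412/1953=-425/1953
M: M0=0, M1=-425/1953, M2=-4412/1953, M3=-7058/1953, M4=10159/1953, M5=0
seg 0: a=-5, c=M0/2=0, d=(M1−M0)/(6·3)=-425/35154, b=Δ0−h0·(2M0+M1)/6=10841/3906
seg 1: a=3, c=M1/2=-425/3906, d=(M2−M1)/(6·1)=-443/1302, b=Δ1−h1·(2M1+M2)/6=4783/1953
seg 2: a=5, c=M2/2=-2206/1953, d=(M3−M2)/(6·2)=-7/62, b=Δ2−h2·(2M2+M3)/6=4729/3906
seg 3: a=2, c=M3/2=-3529/1953, d=(M4−M3)/(6·1)=1913/1302, b=Δ3−h3·(2M3+M4)/6=-18211/3906
seg 4: a=-3, c=M4/2=10159/3906, d=(M5−M4)/(6·3)=-10159/35154, b=Δ4−h4·(2M4+M5)/6=-7555/1953
t_q=13/4 → seg 1, τ=1/4; S=3+4783/1953·τ+-425/3906·τ²+-443/1302·τ³=299993/83328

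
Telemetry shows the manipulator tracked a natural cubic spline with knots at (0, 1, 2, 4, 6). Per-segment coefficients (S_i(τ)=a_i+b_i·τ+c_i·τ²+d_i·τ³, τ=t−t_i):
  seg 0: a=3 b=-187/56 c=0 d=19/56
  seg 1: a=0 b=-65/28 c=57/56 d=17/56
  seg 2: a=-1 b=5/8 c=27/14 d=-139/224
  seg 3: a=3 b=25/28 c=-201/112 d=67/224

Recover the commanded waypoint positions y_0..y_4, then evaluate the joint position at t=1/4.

y_0=3 y_1=0 y_2=-1 y_3=3 y_4=0
S(1/4) = 7779/3584

y_0 = S_0(0) = a_0 = 3
y_1 = S_1(0) = a_1 = 0
y_2 = S_2(0) = a_2 = -1
y_3 = S_3(0) = a_3 = 3
y_4 = S_3(2) = 0
t_q=1/4 is in segment 0 (τ=1/4); S_0(τ)=7779/3584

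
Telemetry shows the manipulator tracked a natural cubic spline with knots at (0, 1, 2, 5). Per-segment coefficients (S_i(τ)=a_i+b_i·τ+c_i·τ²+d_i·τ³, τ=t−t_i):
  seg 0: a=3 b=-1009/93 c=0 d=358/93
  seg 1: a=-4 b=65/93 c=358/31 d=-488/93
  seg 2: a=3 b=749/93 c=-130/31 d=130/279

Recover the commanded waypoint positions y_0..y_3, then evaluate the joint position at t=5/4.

y_0=3 y_1=-4 y_2=3 y_3=2
S(5/4) = -395/124

y_0 = S_0(0) = a_0 = 3
y_1 = S_1(0) = a_1 = -4
y_2 = S_2(0) = a_2 = 3
y_3 = S_2(3) = 2
t_q=5/4 is in segment 1 (τ=1/4); S_1(τ)=-395/124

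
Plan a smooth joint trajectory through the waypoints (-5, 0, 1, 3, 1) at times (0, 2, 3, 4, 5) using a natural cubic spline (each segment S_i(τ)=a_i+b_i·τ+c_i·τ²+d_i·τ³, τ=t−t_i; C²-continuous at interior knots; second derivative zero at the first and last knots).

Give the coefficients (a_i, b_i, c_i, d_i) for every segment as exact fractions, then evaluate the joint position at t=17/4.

Δ: Δ0=5/2, Δ1=1, Δ2=2, Δ3=-2
row 1: diag=6, rhs=-9; c'=1/6, d'=-3/2
row 2: denom=4−1·1/6=23/6; d'=(6−1·-3/2)/(23/6)=45/23
row 3: denom=4−1·6/23=86/23; d'=(-24−1·45/23)/(86/23)=-597/86
back: M3=-597/86
back: M2=45/23−6/23·-597/86=162/43
back: M1=-3/2−1/6·162/43=-183/86
M: M0=0, M1=-183/86, M2=162/43, M3=-597/86, M4=0
seg 0: a=-5, c=M0/2=0, d=(M1−M0)/(6·2)=-61/344, b=Δ0−h0·(2M0+M1)/6=138/43
seg 1: a=0, c=M1/2=-183/172, d=(M2−M1)/(6·1)=169/172, b=Δ1−h1·(2M1+M2)/6=93/86
seg 2: a=1, c=M2/2=81/43, d=(M3−M2)/(6·1)=-307/172, b=Δ2−h2·(2M2+M3)/6=327/172
seg 3: a=3, c=M3/2=-597/172, d=(M4−M3)/(6·1)=199/172, b=Δ3−h3·(2M3+M4)/6=27/86
t_q=17/4 → seg 3, τ=1/4; S=3+27/86·τ+-597/172·τ²+199/172·τ³=31699/11008

  seg 0: a=-5 b=138/43 c=0 d=-61/344
  seg 1: a=0 b=93/86 c=-183/172 d=169/172
  seg 2: a=1 b=327/172 c=81/43 d=-307/172
  seg 3: a=3 b=27/86 c=-597/172 d=199/172
S(17/4) = 31699/11008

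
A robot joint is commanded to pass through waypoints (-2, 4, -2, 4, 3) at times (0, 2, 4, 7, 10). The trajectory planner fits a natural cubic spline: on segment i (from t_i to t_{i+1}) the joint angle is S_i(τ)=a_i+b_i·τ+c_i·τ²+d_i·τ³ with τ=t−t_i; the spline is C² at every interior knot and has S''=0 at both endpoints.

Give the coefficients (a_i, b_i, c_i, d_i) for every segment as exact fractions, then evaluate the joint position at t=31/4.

Δ: Δ0=3, Δ1=-3, Δ2=2, Δ3=-1/3
row 1: diag=8, rhs=-36; c'=1/4, d'=-9/2
row 2: denom=10−2·1/4=19/2; d'=(30−2·-9/2)/(19/2)=78/19
row 3: denom=12−3·6/19=210/19; d'=(-14−3·78/19)/(210/19)=-50/21
back: M3=-50/21
back: M2=78/19−6/19·-50/21=34/7
back: M1=-9/2−1/4·34/7=-40/7
M: M0=0, M1=-40/7, M2=34/7, M3=-50/21, M4=0
seg 0: a=-2, c=M0/2=0, d=(M1−M0)/(6·2)=-10/21, b=Δ0−h0·(2M0+M1)/6=103/21
seg 1: a=4, c=M1/2=-20/7, d=(M2−M1)/(6·2)=37/42, b=Δ1−h1·(2M1+M2)/6=-17/21
seg 2: a=-2, c=M2/2=17/7, d=(M3−M2)/(6·3)=-76/189, b=Δ2−h2·(2M2+M3)/6=-5/3
seg 3: a=4, c=M3/2=-25/21, d=(M4−M3)/(6·3)=25/189, b=Δ3−h3·(2M3+M4)/6=43/21
t_q=31/4 → seg 3, τ=3/4; S=4+43/21·τ+-25/21·τ²+25/189·τ³=315/64

  seg 0: a=-2 b=103/21 c=0 d=-10/21
  seg 1: a=4 b=-17/21 c=-20/7 d=37/42
  seg 2: a=-2 b=-5/3 c=17/7 d=-76/189
  seg 3: a=4 b=43/21 c=-25/21 d=25/189
S(31/4) = 315/64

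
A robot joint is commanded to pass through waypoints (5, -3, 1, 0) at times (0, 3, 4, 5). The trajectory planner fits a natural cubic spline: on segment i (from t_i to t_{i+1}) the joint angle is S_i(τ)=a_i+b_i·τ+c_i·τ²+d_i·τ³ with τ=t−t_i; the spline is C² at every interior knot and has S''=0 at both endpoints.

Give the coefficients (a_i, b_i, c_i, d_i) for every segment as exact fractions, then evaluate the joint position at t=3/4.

Δ: Δ0=-8/3, Δ1=4, Δ2=-1
row 1: diag=8, rhs=40; c'=1/8, d'=5
row 2: denom=4−1·1/8=31/8; d'=(-30−1·5)/(31/8)=-280/31
back: M2=-280/31
back: M1=5−1/8·-280/31=190/31
M: M0=0, M1=190/31, M2=-280/31, M3=0
seg 0: a=5, c=M0/2=0, d=(M1−M0)/(6·3)=95/279, b=Δ0−h0·(2M0+M1)/6=-533/93
seg 1: a=-3, c=M1/2=95/31, d=(M2−M1)/(6·1)=-235/93, b=Δ1−h1·(2M1+M2)/6=322/93
seg 2: a=1, c=M2/2=-140/31, d=(M3−M2)/(6·1)=140/93, b=Δ2−h2·(2M2+M3)/6=187/93
t_q=3/4 → seg 0, τ=3/4; S=5+-533/93·τ+0·τ²+95/279·τ³=1677/1984

  seg 0: a=5 b=-533/93 c=0 d=95/279
  seg 1: a=-3 b=322/93 c=95/31 d=-235/93
  seg 2: a=1 b=187/93 c=-140/31 d=140/93
S(3/4) = 1677/1984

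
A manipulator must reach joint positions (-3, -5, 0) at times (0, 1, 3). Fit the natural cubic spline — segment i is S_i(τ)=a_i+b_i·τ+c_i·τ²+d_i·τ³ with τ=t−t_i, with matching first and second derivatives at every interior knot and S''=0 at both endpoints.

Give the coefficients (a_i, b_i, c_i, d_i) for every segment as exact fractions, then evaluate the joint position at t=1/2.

  seg 0: a=-3 b=-11/4 c=0 d=3/4
  seg 1: a=-5 b=-1/2 c=9/4 d=-3/8
S(1/2) = -137/32

Δ: Δ0=-2, Δ1=5/2
row 1: diag=6, rhs=27; c'=1/3, d'=9/2
back: M1=9/2
M: M0=0, M1=9/2, M2=0
seg 0: a=-3, c=M0/2=0, d=(M1−M0)/(6·1)=3/4, b=Δ0−h0·(2M0+M1)/6=-11/4
seg 1: a=-5, c=M1/2=9/4, d=(M2−M1)/(6·2)=-3/8, b=Δ1−h1·(2M1+M2)/6=-1/2
t_q=1/2 → seg 0, τ=1/2; S=-3+-11/4·τ+0·τ²+3/4·τ³=-137/32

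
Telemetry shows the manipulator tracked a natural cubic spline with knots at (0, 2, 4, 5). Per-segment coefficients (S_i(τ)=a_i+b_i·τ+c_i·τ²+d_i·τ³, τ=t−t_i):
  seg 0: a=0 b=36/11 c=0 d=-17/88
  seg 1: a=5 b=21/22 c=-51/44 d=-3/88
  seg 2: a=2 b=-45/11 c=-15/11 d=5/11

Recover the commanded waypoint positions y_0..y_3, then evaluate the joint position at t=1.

y_0=0 y_1=5 y_2=2 y_3=-3
S(1) = 271/88

y_0 = S_0(0) = a_0 = 0
y_1 = S_1(0) = a_1 = 5
y_2 = S_2(0) = a_2 = 2
y_3 = S_2(1) = -3
t_q=1 is in segment 0 (τ=1); S_0(τ)=271/88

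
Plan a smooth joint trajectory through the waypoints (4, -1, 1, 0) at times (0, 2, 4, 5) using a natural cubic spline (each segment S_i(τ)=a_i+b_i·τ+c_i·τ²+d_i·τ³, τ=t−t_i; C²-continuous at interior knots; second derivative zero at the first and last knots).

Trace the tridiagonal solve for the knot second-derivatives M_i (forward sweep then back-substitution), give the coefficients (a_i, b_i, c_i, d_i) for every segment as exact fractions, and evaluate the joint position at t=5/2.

Δ: Δ0=-5/2, Δ1=1, Δ2=-1
row 1: diag=8, rhs=21; c'=1/4, d'=21/8
row 2: denom=6−2·1/4=11/2; d'=(-12−2·21/8)/(11/2)=-69/22
back: M2=-69/22
back: M1=21/8−1/4·-69/22=75/22
M: M0=0, M1=75/22, M2=-69/22, M3=0
seg 0: a=4, c=M0/2=0, d=(M1−M0)/(6·2)=25/88, b=Δ0−h0·(2M0+M1)/6=-40/11
seg 1: a=-1, c=M1/2=75/44, d=(M2−M1)/(6·2)=-6/11, b=Δ1−h1·(2M1+M2)/6=-5/22
seg 2: a=1, c=M2/2=-69/44, d=(M3−M2)/(6·1)=23/44, b=Δ2−h2·(2M2+M3)/6=1/22
t_q=5/2 → seg 1, τ=1/2; S=-1+-5/22·τ+75/44·τ²+-6/11·τ³=-133/176

  seg 0: a=4 b=-40/11 c=0 d=25/88
  seg 1: a=-1 b=-5/22 c=75/44 d=-6/11
  seg 2: a=1 b=1/22 c=-69/44 d=23/44
S(5/2) = -133/176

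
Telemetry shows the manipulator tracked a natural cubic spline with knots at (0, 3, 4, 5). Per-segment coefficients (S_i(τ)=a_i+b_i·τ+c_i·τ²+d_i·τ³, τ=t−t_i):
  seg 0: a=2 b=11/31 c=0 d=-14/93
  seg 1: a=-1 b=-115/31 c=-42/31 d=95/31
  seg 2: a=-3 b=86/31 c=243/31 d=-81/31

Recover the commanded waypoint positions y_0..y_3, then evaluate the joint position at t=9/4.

y_0 = S_0(0) = a_0 = 2
y_1 = S_1(0) = a_1 = -1
y_2 = S_2(0) = a_2 = -3
y_3 = S_2(1) = 5
t_q=9/4 is in segment 0 (τ=9/4); S_0(τ)=1075/992

y_0=2 y_1=-1 y_2=-3 y_3=5
S(9/4) = 1075/992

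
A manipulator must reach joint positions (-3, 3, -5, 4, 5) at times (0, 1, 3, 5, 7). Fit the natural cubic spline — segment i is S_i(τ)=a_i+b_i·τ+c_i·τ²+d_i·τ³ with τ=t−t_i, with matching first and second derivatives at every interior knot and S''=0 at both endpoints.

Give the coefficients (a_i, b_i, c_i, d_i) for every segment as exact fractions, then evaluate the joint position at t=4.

  seg 0: a=-3 b=340/41 c=0 d=-94/41
  seg 1: a=3 b=58/41 c=-282/41 d=171/82
  seg 2: a=-5 b=-44/41 c=231/41 d=-467/328
  seg 3: a=4 b=359/82 c=-477/164 d=159/328
S(4) = -611/328

Δ: Δ0=6, Δ1=-4, Δ2=9/2, Δ3=1/2
row 1: diag=6, rhs=-60; c'=1/3, d'=-10
row 2: denom=8−2·1/3=22/3; d'=(51−2·-10)/(22/3)=213/22
row 3: denom=8−2·3/11=82/11; d'=(-24−2·213/22)/(82/11)=-477/82
back: M3=-477/82
back: M2=213/22−3/11·-477/82=462/41
back: M1=-10−1/3·462/41=-564/41
M: M0=0, M1=-564/41, M2=462/41, M3=-477/82, M4=0
seg 0: a=-3, c=M0/2=0, d=(M1−M0)/(6·1)=-94/41, b=Δ0−h0·(2M0+M1)/6=340/41
seg 1: a=3, c=M1/2=-282/41, d=(M2−M1)/(6·2)=171/82, b=Δ1−h1·(2M1+M2)/6=58/41
seg 2: a=-5, c=M2/2=231/41, d=(M3−M2)/(6·2)=-467/328, b=Δ2−h2·(2M2+M3)/6=-44/41
seg 3: a=4, c=M3/2=-477/164, d=(M4−M3)/(6·2)=159/328, b=Δ3−h3·(2M3+M4)/6=359/82
t_q=4 → seg 2, τ=1; S=-5+-44/41·τ+231/41·τ²+-467/328·τ³=-611/328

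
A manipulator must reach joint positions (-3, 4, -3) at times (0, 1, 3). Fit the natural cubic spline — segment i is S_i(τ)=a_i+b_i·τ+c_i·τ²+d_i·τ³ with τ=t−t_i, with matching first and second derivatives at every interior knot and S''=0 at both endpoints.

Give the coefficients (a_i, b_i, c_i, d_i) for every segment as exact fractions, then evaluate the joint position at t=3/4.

  seg 0: a=-3 b=35/4 c=0 d=-7/4
  seg 1: a=4 b=7/2 c=-21/4 d=7/8
S(3/4) = 723/256

Δ: Δ0=7, Δ1=-7/2
row 1: diag=6, rhs=-63; c'=1/3, d'=-21/2
back: M1=-21/2
M: M0=0, M1=-21/2, M2=0
seg 0: a=-3, c=M0/2=0, d=(M1−M0)/(6·1)=-7/4, b=Δ0−h0·(2M0+M1)/6=35/4
seg 1: a=4, c=M1/2=-21/4, d=(M2−M1)/(6·2)=7/8, b=Δ1−h1·(2M1+M2)/6=7/2
t_q=3/4 → seg 0, τ=3/4; S=-3+35/4·τ+0·τ²+-7/4·τ³=723/256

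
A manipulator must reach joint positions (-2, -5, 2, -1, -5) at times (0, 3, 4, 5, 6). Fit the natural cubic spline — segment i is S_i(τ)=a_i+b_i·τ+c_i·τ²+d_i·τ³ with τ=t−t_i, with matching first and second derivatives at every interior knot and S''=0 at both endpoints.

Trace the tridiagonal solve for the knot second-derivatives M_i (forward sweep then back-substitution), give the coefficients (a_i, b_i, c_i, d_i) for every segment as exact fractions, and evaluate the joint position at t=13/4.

  seg 0: a=-2 b=-593/116 c=0 d=53/116
  seg 1: a=-5 b=419/58 c=477/116 d=-503/116
  seg 2: a=2 b=283/116 c=-258/29 d=401/116
  seg 3: a=-1 b=-289/58 c=171/116 d=-57/116
S(13/4) = -22307/7424

Δ: Δ0=-1, Δ1=7, Δ2=-3, Δ3=-4
row 1: diag=8, rhs=48; c'=1/8, d'=6
row 2: denom=4−1·1/8=31/8; d'=(-60−1·6)/(31/8)=-528/31
row 3: denom=4−1·8/31=116/31; d'=(-6−1·-528/31)/(116/31)=171/58
back: M3=171/58
back: M2=-528/31−8/31·171/58=-516/29
back: M1=6−1/8·-516/29=477/58
M: M0=0, M1=477/58, M2=-516/29, M3=171/58, M4=0
seg 0: a=-2, c=M0/2=0, d=(M1−M0)/(6·3)=53/116, b=Δ0−h0·(2M0+M1)/6=-593/116
seg 1: a=-5, c=M1/2=477/116, d=(M2−M1)/(6·1)=-503/116, b=Δ1−h1·(2M1+M2)/6=419/58
seg 2: a=2, c=M2/2=-258/29, d=(M3−M2)/(6·1)=401/116, b=Δ2−h2·(2M2+M3)/6=283/116
seg 3: a=-1, c=M3/2=171/116, d=(M4−M3)/(6·1)=-57/116, b=Δ3−h3·(2M3+M4)/6=-289/58
t_q=13/4 → seg 1, τ=1/4; S=-5+419/58·τ+477/116·τ²+-503/116·τ³=-22307/7424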